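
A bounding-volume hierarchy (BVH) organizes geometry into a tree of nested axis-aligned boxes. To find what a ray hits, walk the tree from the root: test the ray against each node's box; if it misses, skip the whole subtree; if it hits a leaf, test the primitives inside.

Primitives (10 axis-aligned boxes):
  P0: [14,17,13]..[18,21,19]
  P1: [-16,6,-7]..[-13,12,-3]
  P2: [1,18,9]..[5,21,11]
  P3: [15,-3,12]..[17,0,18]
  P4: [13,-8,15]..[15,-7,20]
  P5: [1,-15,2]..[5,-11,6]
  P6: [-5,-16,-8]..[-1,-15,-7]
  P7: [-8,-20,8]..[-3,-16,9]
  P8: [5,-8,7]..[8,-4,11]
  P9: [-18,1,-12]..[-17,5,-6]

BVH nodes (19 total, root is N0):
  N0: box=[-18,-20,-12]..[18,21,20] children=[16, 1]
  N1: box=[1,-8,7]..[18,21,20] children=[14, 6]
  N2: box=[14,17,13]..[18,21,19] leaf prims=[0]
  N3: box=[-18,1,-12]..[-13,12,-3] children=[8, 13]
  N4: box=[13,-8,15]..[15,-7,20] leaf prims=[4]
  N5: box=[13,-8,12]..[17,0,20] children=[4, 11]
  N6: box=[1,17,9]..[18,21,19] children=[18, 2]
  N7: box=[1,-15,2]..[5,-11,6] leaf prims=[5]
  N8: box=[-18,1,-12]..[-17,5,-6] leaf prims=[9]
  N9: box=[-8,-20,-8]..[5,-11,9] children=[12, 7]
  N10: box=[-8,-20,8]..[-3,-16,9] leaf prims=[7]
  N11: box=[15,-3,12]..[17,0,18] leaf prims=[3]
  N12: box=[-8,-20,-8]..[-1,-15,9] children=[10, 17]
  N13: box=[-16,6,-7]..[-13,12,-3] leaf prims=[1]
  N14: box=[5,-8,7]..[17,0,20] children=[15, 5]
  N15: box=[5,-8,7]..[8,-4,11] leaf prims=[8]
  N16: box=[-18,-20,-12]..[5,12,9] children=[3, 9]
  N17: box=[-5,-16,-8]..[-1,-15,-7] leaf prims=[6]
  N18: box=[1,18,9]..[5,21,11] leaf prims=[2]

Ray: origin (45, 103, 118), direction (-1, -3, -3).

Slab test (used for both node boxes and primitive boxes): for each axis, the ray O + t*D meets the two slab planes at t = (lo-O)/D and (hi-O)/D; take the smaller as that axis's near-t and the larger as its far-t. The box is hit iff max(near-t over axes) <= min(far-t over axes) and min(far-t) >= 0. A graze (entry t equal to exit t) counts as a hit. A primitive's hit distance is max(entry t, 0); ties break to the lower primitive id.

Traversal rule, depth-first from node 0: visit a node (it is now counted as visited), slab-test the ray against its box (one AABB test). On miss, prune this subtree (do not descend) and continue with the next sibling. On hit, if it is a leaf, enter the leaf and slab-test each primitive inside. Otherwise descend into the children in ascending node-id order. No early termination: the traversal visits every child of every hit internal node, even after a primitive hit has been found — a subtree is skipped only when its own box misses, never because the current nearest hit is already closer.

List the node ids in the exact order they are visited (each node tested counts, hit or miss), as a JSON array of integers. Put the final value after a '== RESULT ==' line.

Trace the traversal:
N0 x:[27,63] y:[82/3,41] z:[98/3,130/3] -> hit [98/3,41], descend [1, 16]
  N1 x:[27,44] y:[82/3,37] z:[98/3,37] -> hit [98/3,37], descend [6, 14]
    N6 x:[27,44] y:[82/3,86/3] z:[33,109/3] -> miss, prune
    N14 x:[28,40] y:[103/3,37] z:[98/3,37] -> hit [103/3,37], descend [5, 15]
      N5 x:[28,32] y:[103/3,37] z:[98/3,106/3] -> miss, prune
      N15 x:[37,40] y:[107/3,37] z:[107/3,37] -> hit [37,37] leaf, test {P8@t=37}
  N16 x:[40,63] y:[91/3,41] z:[109/3,130/3] -> hit [40,41], descend [3, 9]
    N3 x:[58,63] y:[91/3,34] z:[121/3,130/3] -> miss, prune
    N9 x:[40,53] y:[38,41] z:[109/3,42] -> hit [40,41], descend [7, 12]
      N7 x:[40,44] y:[38,118/3] z:[112/3,116/3] -> miss, prune
      N12 x:[46,53] y:[118/3,41] z:[109/3,42] -> miss, prune

order=[0, 1, 6, 14, 5, 15, 16, 3, 9, 7, 12]  |boxes|=11  |leaves|=1  hit=P8

== RESULT ==
[0, 1, 6, 14, 5, 15, 16, 3, 9, 7, 12]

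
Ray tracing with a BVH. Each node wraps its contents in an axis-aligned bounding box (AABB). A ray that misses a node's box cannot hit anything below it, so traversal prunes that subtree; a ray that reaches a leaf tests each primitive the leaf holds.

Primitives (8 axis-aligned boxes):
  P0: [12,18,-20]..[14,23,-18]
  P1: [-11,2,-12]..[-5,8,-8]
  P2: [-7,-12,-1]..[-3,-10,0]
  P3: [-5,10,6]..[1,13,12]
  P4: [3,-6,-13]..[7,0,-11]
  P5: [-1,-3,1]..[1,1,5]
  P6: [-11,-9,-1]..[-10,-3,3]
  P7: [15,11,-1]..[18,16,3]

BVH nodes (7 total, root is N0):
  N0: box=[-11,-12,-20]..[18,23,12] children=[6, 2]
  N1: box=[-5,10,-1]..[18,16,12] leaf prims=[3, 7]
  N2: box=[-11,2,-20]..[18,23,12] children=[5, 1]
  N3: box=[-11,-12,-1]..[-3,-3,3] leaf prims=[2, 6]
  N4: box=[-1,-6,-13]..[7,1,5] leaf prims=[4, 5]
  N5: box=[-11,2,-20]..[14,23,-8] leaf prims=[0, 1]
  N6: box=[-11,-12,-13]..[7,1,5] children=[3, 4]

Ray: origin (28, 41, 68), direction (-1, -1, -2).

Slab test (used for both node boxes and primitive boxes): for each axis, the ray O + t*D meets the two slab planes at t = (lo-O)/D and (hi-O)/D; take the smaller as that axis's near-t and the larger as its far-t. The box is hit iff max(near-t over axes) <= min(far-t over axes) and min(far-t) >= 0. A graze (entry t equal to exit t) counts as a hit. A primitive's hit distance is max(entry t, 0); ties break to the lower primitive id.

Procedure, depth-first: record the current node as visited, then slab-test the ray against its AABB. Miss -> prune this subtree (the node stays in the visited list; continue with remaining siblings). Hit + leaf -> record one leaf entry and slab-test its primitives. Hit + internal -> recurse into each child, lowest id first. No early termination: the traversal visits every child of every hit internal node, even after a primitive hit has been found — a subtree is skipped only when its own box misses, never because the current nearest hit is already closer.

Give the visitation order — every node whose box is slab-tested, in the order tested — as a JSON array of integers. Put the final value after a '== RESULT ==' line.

Traverse from the root:
N0 x:[10,39] y:[18,53] z:[28,44] -> hit [28,39], descend [2, 6]
  N2 x:[10,39] y:[18,39] z:[28,44] -> hit [28,39], descend [1, 5]
    N1 x:[10,33] y:[25,31] z:[28,69/2] -> hit [28,31] leaf, test {P3@t=28, P7(miss)}
    N5 x:[14,39] y:[18,39] z:[38,44] -> hit [38,39] leaf, test {P0(miss), P1@t=38}
  N6 x:[21,39] y:[40,53] z:[63/2,81/2] -> miss, prune

Visited [0, 2, 1, 5, 6]. Tests: 5 box, 2 leaf. Nearest: P3.

== RESULT ==
[0, 2, 1, 5, 6]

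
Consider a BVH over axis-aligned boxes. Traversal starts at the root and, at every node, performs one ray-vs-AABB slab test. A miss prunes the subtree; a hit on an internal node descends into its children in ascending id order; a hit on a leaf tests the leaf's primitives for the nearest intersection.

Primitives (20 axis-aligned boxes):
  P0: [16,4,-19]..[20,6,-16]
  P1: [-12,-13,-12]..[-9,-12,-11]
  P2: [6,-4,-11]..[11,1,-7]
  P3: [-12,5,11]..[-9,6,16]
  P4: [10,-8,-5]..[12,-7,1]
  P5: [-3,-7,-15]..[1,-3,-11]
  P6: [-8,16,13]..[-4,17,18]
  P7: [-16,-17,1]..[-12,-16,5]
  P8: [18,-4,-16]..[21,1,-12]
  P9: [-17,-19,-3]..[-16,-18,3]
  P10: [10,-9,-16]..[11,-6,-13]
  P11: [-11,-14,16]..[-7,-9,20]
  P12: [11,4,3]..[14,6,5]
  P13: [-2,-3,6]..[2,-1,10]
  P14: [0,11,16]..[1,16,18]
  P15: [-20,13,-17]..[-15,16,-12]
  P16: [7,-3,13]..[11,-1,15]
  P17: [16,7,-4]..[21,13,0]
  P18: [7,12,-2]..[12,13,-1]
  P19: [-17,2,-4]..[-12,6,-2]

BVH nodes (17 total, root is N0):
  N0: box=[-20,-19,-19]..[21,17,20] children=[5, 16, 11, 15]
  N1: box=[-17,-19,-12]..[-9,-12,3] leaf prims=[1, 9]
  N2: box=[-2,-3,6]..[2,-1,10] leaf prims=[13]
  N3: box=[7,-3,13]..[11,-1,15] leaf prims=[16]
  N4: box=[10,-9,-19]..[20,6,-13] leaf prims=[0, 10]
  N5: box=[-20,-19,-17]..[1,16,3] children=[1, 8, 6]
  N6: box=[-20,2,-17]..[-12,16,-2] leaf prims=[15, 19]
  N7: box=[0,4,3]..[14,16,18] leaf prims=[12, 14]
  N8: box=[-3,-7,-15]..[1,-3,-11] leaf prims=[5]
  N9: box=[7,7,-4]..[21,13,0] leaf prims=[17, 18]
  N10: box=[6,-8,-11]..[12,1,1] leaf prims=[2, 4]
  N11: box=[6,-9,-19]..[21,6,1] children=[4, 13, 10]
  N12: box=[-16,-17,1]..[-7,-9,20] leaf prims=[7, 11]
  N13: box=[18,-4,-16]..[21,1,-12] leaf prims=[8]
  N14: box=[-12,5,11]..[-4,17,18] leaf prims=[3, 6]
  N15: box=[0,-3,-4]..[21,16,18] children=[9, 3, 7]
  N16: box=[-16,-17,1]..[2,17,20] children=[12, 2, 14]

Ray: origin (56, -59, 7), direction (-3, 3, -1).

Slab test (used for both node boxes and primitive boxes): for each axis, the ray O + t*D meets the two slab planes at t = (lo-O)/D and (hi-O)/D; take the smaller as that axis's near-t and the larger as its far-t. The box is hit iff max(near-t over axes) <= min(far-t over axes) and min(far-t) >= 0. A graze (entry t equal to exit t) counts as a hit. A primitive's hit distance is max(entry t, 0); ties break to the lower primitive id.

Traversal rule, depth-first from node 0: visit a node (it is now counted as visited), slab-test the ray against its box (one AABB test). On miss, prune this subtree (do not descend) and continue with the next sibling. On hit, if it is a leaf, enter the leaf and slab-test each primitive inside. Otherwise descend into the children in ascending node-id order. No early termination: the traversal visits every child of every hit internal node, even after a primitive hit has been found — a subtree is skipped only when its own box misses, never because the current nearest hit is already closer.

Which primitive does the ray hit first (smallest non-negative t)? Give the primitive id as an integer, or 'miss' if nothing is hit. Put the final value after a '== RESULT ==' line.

Trace the traversal:
N0 x:[35/3,76/3] y:[40/3,76/3] z:[-13,26] -> hit [40/3,76/3], descend [5, 11, 15, 16]
  N5 x:[55/3,76/3] y:[40/3,25] z:[4,24] -> hit [55/3,24], descend [1, 6, 8]
    N1 x:[65/3,73/3] y:[40/3,47/3] z:[4,19] -> miss, prune
    N6 x:[68/3,76/3] y:[61/3,25] z:[9,24] -> hit [68/3,24] leaf, test {P15@t=24, P19(miss)}
    N8 x:[55/3,59/3] y:[52/3,56/3] z:[18,22] -> hit [55/3,56/3] leaf, test {P5@t=55/3}
  N11 x:[35/3,50/3] y:[50/3,65/3] z:[6,26] -> hit [50/3,50/3], descend [4, 10, 13]
    N4 x:[12,46/3] y:[50/3,65/3] z:[20,26] -> miss, prune
    N10 x:[44/3,50/3] y:[17,20] z:[6,18] -> miss, prune
    N13 x:[35/3,38/3] y:[55/3,20] z:[19,23] -> miss, prune
  N15 x:[35/3,56/3] y:[56/3,25] z:[-11,11] -> miss, prune
  N16 x:[18,24] y:[14,76/3] z:[-13,6] -> miss, prune

11 AABB tests over nodes [0, 5, 1, 6, 8, 11, 4, 10, 13, 15, 16]; 2 leaves entered; closest P5.

== RESULT ==
5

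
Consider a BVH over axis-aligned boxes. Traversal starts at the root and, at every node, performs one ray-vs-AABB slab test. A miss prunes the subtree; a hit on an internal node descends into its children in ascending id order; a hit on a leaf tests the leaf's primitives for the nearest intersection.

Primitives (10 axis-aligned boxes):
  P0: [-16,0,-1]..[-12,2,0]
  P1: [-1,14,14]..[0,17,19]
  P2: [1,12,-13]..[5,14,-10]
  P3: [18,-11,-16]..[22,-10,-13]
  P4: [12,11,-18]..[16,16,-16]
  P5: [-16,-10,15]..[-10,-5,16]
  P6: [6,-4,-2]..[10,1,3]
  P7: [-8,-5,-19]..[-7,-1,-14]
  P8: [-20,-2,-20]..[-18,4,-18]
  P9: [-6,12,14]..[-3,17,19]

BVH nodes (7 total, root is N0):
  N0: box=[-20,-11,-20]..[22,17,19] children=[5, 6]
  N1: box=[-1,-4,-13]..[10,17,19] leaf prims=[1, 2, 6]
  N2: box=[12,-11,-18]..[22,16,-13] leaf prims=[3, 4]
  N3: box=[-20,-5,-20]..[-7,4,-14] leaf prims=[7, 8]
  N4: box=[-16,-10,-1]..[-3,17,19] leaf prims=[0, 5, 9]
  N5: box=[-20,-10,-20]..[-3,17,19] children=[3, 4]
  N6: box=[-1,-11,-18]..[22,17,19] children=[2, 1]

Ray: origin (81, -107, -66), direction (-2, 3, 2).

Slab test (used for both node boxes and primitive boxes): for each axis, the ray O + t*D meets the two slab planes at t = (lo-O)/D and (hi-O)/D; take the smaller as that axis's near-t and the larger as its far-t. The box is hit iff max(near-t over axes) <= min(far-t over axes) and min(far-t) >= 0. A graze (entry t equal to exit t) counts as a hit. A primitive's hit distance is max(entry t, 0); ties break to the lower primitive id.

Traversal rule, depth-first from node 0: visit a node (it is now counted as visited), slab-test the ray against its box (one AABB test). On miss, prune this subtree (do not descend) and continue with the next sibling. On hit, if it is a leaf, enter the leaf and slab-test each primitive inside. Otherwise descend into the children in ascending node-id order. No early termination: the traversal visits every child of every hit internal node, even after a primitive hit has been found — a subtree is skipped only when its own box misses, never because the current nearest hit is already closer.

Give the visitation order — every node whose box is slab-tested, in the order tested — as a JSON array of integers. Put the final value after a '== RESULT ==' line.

Walk:
N0 x:[59/2,101/2] y:[32,124/3] z:[23,85/2] -> hit [32,124/3], descend [5, 6]
  N5 x:[42,101/2] y:[97/3,124/3] z:[23,85/2] -> miss, prune
  N6 x:[59/2,41] y:[32,124/3] z:[24,85/2] -> hit [32,41], descend [1, 2]
    N1 x:[71/2,41] y:[103/3,124/3] z:[53/2,85/2] -> hit [71/2,41] leaf, test {P1@t=81/2, P2(miss), P6(miss)}
    N2 x:[59/2,69/2] y:[32,41] z:[24,53/2] -> miss, prune

Visited [0, 5, 6, 1, 2]. Tests: 5 box, 1 leaf. Nearest: P1.

== RESULT ==
[0, 5, 6, 1, 2]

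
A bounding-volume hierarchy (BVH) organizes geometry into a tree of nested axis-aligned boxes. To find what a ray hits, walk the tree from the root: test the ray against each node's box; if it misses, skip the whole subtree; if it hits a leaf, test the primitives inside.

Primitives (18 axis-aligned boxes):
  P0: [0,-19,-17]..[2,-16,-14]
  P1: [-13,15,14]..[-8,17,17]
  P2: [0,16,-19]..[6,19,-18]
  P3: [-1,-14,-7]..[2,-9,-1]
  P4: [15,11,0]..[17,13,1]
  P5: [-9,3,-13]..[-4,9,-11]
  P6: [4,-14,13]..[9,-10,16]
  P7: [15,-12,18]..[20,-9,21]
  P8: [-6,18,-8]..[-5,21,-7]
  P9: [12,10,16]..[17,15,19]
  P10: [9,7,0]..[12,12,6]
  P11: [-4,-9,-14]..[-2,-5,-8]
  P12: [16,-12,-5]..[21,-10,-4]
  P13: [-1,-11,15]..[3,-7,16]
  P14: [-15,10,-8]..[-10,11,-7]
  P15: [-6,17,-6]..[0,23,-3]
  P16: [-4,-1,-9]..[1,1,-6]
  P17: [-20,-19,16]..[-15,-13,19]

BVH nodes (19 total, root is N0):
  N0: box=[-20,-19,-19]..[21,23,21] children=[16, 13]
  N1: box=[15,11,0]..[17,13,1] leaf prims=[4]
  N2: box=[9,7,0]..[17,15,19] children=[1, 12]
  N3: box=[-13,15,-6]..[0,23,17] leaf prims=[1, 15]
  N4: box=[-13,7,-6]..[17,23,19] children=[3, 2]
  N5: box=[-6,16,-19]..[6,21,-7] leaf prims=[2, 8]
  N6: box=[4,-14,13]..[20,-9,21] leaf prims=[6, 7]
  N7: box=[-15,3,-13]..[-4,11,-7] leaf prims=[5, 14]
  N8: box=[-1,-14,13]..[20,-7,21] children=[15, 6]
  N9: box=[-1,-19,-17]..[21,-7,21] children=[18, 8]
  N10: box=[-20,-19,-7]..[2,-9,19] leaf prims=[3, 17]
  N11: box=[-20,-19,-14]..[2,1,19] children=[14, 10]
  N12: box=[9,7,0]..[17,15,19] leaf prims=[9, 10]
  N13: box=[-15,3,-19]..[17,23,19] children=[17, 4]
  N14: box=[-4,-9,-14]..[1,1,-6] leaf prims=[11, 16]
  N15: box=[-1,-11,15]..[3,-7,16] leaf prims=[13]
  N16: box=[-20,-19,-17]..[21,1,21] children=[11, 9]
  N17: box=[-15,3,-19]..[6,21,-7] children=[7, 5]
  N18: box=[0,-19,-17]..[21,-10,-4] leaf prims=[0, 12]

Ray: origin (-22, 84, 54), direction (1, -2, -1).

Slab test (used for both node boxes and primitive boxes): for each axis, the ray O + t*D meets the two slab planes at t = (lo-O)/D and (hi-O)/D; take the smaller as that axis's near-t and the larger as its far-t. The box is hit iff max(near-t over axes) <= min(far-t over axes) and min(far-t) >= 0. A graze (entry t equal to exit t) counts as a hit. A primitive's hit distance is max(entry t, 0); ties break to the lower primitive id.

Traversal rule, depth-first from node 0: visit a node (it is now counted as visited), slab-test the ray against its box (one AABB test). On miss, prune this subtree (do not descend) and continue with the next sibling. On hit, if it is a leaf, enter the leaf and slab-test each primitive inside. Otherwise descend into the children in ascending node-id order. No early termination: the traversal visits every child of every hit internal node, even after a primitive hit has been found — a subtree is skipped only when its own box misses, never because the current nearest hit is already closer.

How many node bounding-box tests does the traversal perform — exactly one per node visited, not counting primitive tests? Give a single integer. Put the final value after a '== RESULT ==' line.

Traverse from the root:
N0 x:[2,43] y:[61/2,103/2] z:[33,73] -> hit [33,43], descend [13, 16]
  N13 x:[7,39] y:[61/2,81/2] z:[35,73] -> hit [35,39], descend [4, 17]
    N4 x:[9,39] y:[61/2,77/2] z:[35,60] -> hit [35,77/2], descend [2, 3]
      N2 x:[31,39] y:[69/2,77/2] z:[35,54] -> hit [35,77/2], descend [1, 12]
        N1 x:[37,39] y:[71/2,73/2] z:[53,54] -> miss, prune
        N12 x:[31,39] y:[69/2,77/2] z:[35,54] -> hit [35,77/2] leaf, test {P9@t=35, P10(miss)}
      N3 x:[9,22] y:[61/2,69/2] z:[37,60] -> miss, prune
    N17 x:[7,28] y:[63/2,81/2] z:[61,73] -> miss, prune
  N16 x:[2,43] y:[83/2,103/2] z:[33,71] -> hit [83/2,43], descend [9, 11]
    N9 x:[21,43] y:[91/2,103/2] z:[33,71] -> miss, prune
    N11 x:[2,24] y:[83/2,103/2] z:[35,68] -> miss, prune

11 AABB tests over nodes [0, 13, 4, 2, 1, 12, 3, 17, 16, 9, 11]; 1 leaf entered; closest P9.

== RESULT ==
11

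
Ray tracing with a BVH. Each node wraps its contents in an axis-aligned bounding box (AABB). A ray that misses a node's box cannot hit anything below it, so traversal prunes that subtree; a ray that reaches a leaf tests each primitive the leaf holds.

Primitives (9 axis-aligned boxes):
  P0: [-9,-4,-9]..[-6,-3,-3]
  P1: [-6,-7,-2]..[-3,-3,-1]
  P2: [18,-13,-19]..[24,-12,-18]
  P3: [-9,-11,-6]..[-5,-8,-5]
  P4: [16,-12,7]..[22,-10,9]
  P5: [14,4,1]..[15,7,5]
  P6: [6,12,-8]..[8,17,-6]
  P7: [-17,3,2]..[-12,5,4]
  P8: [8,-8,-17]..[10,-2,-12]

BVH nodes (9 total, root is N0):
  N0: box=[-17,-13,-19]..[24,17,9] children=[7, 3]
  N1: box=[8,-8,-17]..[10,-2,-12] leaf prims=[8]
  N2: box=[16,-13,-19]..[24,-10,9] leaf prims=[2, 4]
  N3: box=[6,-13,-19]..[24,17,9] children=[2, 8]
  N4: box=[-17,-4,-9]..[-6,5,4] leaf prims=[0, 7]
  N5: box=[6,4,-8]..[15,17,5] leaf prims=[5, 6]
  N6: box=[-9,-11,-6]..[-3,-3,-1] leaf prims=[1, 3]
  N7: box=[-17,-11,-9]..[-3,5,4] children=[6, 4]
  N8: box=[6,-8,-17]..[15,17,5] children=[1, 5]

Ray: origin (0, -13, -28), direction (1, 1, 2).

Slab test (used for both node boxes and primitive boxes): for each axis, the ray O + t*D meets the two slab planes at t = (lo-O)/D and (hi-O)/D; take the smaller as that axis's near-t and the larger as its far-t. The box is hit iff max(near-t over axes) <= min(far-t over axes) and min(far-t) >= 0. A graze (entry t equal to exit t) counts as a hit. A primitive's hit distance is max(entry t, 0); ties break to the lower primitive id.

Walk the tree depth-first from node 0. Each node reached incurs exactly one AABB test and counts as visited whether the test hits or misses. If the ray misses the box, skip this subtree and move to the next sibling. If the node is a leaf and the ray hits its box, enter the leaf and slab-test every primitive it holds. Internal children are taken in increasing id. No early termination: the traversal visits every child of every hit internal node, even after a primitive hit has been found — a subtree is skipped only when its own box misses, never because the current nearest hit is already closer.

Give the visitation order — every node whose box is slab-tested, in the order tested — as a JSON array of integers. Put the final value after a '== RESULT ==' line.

Walk:
N0 x:[-17,24] y:[0,30] z:[9/2,37/2] -> hit [9/2,37/2], descend [3, 7]
  N3 x:[6,24] y:[0,30] z:[9/2,37/2] -> hit [6,37/2], descend [2, 8]
    N2 x:[16,24] y:[0,3] z:[9/2,37/2] -> miss, prune
    N8 x:[6,15] y:[5,30] z:[11/2,33/2] -> hit [6,15], descend [1, 5]
      N1 x:[8,10] y:[5,11] z:[11/2,8] -> hit [8,8] leaf, test {P8@t=8}
      N5 x:[6,15] y:[17,30] z:[10,33/2] -> miss, prune
  N7 x:[-17,-3] y:[2,18] z:[19/2,16] -> miss, prune

7 AABB tests over nodes [0, 3, 2, 8, 1, 5, 7]; 1 leaf entered; closest P8.

== RESULT ==
[0, 3, 2, 8, 1, 5, 7]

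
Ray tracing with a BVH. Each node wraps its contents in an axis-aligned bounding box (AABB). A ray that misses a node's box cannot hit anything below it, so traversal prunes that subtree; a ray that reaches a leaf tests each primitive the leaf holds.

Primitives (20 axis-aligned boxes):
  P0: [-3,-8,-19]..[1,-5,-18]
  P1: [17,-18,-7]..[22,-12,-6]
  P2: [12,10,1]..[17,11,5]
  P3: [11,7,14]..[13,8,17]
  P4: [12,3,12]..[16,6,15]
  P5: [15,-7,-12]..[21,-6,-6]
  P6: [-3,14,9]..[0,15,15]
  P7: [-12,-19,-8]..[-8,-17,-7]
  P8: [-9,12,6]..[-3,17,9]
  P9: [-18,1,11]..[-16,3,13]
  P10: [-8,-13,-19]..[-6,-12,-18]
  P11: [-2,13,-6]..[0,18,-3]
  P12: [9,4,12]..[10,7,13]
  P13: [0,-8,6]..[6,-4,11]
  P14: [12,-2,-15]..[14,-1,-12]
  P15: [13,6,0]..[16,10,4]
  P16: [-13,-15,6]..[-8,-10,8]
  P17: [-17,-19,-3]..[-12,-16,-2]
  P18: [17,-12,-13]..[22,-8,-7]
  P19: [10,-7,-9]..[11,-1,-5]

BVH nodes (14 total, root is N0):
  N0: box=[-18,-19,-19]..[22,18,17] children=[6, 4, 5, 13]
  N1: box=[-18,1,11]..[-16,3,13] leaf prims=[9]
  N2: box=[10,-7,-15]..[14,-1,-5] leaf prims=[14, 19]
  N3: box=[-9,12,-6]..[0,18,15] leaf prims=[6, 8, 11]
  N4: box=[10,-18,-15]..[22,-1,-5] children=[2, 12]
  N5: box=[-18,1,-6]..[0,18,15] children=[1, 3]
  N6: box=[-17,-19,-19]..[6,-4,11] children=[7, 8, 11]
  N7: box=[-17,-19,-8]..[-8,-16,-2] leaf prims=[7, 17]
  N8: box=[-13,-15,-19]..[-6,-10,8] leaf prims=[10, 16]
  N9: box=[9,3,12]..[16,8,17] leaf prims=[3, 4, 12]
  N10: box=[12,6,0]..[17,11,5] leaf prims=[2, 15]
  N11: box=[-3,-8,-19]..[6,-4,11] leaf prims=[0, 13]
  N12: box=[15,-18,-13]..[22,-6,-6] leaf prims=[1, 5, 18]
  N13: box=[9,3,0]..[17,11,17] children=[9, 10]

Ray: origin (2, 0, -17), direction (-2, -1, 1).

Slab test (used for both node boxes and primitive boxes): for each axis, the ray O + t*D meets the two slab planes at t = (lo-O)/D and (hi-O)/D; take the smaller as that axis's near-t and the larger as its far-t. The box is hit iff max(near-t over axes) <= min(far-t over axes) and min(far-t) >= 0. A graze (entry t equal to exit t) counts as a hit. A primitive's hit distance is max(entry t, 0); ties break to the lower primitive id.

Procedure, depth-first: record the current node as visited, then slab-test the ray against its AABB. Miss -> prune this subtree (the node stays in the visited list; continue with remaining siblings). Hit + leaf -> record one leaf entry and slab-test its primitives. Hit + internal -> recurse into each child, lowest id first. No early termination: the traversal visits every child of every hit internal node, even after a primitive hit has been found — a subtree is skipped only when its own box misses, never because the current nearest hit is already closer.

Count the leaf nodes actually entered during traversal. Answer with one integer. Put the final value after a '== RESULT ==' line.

Walk:
N0 x:[-10,10] y:[-18,19] z:[-2,34] -> hit [-2,10], descend [4, 5, 6, 13]
  N4 x:[-10,-4] y:[1,18] z:[2,12] -> miss, prune
  N5 x:[1,10] y:[-18,-1] z:[11,32] -> miss, prune
  N6 x:[-2,19/2] y:[4,19] z:[-2,28] -> hit [4,19/2], descend [7, 8, 11]
    N7 x:[5,19/2] y:[16,19] z:[9,15] -> miss, prune
    N8 x:[4,15/2] y:[10,15] z:[-2,25] -> miss, prune
    N11 x:[-2,5/2] y:[4,8] z:[-2,28] -> miss, prune
  N13 x:[-15/2,-7/2] y:[-11,-3] z:[17,34] -> miss, prune

Summary -> nodes [0, 4, 5, 6, 7, 8, 11, 13]; box-tests=8; leaf-entries=0; first=miss

== RESULT ==
0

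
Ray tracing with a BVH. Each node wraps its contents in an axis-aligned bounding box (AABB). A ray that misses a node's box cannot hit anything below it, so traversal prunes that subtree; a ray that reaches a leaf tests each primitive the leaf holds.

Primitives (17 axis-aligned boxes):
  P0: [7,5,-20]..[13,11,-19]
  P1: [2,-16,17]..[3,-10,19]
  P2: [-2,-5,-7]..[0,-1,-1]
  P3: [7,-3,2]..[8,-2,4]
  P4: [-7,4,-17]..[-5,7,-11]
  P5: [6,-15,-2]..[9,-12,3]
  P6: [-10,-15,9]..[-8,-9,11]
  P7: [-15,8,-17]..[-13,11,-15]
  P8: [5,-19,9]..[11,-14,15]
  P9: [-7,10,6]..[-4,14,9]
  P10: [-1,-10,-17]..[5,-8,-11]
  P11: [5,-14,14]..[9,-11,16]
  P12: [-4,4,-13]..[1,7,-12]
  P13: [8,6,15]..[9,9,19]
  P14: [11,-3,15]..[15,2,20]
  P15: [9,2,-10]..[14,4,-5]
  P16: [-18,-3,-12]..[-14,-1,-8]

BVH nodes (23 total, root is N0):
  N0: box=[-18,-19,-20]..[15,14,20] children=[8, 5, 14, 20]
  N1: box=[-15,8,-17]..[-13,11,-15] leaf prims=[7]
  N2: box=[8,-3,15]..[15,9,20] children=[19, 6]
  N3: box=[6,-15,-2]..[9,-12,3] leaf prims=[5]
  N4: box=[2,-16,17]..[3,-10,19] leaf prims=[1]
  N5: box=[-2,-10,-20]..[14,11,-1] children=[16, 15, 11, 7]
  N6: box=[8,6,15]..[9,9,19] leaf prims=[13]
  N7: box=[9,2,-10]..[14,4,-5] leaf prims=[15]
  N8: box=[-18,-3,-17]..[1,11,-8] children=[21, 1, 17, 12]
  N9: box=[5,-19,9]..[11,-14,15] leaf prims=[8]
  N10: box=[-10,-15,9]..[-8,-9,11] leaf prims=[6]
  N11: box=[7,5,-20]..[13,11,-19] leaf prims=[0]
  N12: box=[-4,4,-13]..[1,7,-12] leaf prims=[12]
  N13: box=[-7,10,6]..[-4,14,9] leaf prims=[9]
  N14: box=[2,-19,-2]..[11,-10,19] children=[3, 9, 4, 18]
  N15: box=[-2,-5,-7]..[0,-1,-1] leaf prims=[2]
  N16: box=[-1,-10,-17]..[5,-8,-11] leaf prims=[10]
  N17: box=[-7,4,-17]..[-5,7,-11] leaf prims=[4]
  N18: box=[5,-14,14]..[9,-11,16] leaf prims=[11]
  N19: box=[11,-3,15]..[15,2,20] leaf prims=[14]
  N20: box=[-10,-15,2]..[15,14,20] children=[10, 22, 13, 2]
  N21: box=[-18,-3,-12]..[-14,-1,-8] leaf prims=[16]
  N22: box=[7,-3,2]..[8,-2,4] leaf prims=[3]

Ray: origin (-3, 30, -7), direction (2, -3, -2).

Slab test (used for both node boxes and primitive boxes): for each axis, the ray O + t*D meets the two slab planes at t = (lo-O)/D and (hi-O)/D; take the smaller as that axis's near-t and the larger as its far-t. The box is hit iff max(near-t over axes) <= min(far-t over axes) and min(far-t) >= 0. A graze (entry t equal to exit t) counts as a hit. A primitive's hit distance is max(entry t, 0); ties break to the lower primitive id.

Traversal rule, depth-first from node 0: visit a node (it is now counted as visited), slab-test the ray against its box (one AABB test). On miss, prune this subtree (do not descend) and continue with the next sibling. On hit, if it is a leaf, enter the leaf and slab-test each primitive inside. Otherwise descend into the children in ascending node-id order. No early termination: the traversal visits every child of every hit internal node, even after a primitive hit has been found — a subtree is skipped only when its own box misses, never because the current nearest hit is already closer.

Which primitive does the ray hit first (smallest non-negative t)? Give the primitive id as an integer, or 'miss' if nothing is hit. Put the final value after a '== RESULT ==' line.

Walk:
N0 x:[-15/2,9] y:[16/3,49/3] z:[-27/2,13/2] -> hit [16/3,13/2], descend [5, 8, 14, 20]
  N5 x:[1/2,17/2] y:[19/3,40/3] z:[-3,13/2] -> hit [19/3,13/2], descend [7, 11, 15, 16]
    N7 x:[6,17/2] y:[26/3,28/3] z:[-1,3/2] -> miss, prune
    N11 x:[5,8] y:[19/3,25/3] z:[6,13/2] -> hit [19/3,13/2] leaf, test {P0@t=19/3}
    N15 x:[1/2,3/2] y:[31/3,35/3] z:[-3,0] -> miss, prune
    N16 x:[1,4] y:[38/3,40/3] z:[2,5] -> miss, prune
  N8 x:[-15/2,2] y:[19/3,11] z:[1/2,5] -> miss, prune
  N14 x:[5/2,7] y:[40/3,49/3] z:[-13,-5/2] -> miss, prune
  N20 x:[-7/2,9] y:[16/3,15] z:[-27/2,-9/2] -> miss, prune

order=[0, 5, 7, 11, 15, 16, 8, 14, 20]  |boxes|=9  |leaves|=1  hit=P0

== RESULT ==
0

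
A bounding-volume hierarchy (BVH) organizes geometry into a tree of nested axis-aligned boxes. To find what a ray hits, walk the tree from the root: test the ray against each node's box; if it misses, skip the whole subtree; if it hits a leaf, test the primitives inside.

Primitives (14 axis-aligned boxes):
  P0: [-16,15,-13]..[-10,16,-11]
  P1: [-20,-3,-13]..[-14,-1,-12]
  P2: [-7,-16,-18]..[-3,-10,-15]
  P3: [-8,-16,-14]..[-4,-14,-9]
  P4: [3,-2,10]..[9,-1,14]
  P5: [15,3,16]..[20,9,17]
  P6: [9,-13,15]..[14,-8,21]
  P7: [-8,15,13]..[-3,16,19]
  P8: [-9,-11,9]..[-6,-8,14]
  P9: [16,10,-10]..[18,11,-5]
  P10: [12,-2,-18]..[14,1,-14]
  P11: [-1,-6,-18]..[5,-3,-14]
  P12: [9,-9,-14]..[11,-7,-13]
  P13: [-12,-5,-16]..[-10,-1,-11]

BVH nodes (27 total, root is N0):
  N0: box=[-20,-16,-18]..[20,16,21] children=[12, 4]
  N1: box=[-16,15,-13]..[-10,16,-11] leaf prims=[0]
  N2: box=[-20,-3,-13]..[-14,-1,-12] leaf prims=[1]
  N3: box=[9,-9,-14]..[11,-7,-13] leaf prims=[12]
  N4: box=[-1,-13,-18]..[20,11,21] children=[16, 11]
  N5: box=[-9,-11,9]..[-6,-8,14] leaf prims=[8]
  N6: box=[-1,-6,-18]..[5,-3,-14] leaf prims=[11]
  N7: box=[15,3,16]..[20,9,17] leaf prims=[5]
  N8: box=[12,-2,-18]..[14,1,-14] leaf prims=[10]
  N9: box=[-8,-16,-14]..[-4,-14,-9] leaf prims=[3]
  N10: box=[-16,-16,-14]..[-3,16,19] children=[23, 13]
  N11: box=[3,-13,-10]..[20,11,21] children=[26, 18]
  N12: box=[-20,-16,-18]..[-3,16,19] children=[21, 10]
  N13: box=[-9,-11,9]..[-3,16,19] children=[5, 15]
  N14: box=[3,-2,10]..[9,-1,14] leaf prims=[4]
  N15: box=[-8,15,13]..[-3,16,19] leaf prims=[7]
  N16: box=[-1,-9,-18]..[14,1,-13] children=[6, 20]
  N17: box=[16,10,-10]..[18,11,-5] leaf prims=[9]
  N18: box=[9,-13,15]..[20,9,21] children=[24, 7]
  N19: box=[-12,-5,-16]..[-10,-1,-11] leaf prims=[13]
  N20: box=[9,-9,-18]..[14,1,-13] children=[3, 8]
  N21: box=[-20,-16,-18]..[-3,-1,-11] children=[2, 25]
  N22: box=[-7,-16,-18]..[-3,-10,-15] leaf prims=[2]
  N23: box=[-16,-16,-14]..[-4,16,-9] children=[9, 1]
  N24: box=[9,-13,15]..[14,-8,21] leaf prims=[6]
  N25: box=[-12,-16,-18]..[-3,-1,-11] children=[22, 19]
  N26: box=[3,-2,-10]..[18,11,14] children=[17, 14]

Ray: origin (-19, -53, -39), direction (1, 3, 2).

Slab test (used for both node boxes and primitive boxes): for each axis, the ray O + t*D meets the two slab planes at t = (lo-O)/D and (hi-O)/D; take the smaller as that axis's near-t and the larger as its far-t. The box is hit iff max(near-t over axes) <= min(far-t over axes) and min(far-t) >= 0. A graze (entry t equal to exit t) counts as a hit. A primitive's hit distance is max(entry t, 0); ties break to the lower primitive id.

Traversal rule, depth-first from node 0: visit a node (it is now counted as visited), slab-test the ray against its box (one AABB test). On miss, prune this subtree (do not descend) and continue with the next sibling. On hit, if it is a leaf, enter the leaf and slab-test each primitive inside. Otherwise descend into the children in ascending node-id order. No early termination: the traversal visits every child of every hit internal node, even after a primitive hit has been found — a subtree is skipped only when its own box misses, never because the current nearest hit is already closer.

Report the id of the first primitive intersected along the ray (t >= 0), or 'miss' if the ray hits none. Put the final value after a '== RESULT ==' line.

Traverse from the root:
N0 x:[-1,39] y:[37/3,23] z:[21/2,30] -> hit [37/3,23], descend [4, 12]
  N4 x:[18,39] y:[40/3,64/3] z:[21/2,30] -> hit [18,64/3], descend [11, 16]
    N11 x:[22,39] y:[40/3,64/3] z:[29/2,30] -> miss, prune
    N16 x:[18,33] y:[44/3,18] z:[21/2,13] -> miss, prune
  N12 x:[-1,16] y:[37/3,23] z:[21/2,29] -> hit [37/3,16], descend [10, 21]
    N10 x:[3,16] y:[37/3,23] z:[25/2,29] -> hit [25/2,16], descend [13, 23]
      N13 x:[10,16] y:[14,23] z:[24,29] -> miss, prune
      N23 x:[3,15] y:[37/3,23] z:[25/2,15] -> hit [25/2,15], descend [1, 9]
        N1 x:[3,9] y:[68/3,23] z:[13,14] -> miss, prune
        N9 x:[11,15] y:[37/3,13] z:[25/2,15] -> hit [25/2,13] leaf, test {P3@t=25/2}
    N21 x:[-1,16] y:[37/3,52/3] z:[21/2,14] -> hit [37/3,14], descend [2, 25]
      N2 x:[-1,5] y:[50/3,52/3] z:[13,27/2] -> miss, prune
      N25 x:[7,16] y:[37/3,52/3] z:[21/2,14] -> hit [37/3,14], descend [19, 22]
        N19 x:[7,9] y:[16,52/3] z:[23/2,14] -> miss, prune
        N22 x:[12,16] y:[37/3,43/3] z:[21/2,12] -> miss, prune

Summary -> nodes [0, 4, 11, 16, 12, 10, 13, 23, 1, 9, 21, 2, 25, 19, 22]; box-tests=15; leaf-entries=1; first=P3

== RESULT ==
3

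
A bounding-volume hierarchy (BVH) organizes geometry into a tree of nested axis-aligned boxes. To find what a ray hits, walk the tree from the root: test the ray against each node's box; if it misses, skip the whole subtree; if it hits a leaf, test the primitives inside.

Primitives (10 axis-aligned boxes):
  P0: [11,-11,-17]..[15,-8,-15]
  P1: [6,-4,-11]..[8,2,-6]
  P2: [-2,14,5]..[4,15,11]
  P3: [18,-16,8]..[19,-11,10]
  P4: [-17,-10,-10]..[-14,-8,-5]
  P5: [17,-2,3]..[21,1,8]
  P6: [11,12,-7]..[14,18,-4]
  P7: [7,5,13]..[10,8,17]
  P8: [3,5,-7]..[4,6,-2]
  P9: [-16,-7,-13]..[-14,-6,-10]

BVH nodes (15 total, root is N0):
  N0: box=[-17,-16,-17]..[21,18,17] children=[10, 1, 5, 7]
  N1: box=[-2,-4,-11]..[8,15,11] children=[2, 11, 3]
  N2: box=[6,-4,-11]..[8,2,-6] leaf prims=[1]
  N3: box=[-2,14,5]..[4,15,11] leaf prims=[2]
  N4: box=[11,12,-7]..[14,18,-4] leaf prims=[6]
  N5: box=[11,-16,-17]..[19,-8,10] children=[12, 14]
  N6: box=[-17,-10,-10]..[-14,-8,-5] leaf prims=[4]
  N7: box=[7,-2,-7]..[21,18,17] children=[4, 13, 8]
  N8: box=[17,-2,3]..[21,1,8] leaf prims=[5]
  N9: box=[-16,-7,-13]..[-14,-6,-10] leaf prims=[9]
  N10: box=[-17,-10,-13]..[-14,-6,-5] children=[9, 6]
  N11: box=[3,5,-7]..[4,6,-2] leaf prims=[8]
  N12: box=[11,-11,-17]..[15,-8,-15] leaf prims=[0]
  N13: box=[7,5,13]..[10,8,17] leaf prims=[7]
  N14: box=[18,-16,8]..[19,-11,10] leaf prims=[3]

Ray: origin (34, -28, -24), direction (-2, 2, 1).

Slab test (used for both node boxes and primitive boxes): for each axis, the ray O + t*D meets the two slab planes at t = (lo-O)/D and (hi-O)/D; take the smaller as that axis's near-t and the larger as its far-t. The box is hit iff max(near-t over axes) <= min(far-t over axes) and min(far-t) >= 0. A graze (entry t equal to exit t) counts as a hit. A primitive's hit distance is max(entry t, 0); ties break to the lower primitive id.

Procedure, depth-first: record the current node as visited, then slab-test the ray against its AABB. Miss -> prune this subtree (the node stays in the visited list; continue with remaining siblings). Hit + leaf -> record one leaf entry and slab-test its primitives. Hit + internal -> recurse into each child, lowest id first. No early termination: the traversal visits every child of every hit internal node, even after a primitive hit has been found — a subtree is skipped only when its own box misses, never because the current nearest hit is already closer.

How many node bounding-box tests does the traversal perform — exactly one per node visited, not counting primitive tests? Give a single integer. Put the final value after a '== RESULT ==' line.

Trace the traversal:
N0 x:[13/2,51/2] y:[6,23] z:[7,41] -> hit [7,23], descend [1, 5, 7, 10]
  N1 x:[13,18] y:[12,43/2] z:[13,35] -> hit [13,18], descend [2, 3, 11]
    N2 x:[13,14] y:[12,15] z:[13,18] -> hit [13,14] leaf, test {P1@t=13}
    N3 x:[15,18] y:[21,43/2] z:[29,35] -> miss, prune
    N11 x:[15,31/2] y:[33/2,17] z:[17,22] -> miss, prune
  N5 x:[15/2,23/2] y:[6,10] z:[7,34] -> hit [15/2,10], descend [12, 14]
    N12 x:[19/2,23/2] y:[17/2,10] z:[7,9] -> miss, prune
    N14 x:[15/2,8] y:[6,17/2] z:[32,34] -> miss, prune
  N7 x:[13/2,27/2] y:[13,23] z:[17,41] -> miss, prune
  N10 x:[24,51/2] y:[9,11] z:[11,19] -> miss, prune

10 AABB tests over nodes [0, 1, 2, 3, 11, 5, 12, 14, 7, 10]; 1 leaf entered; closest P1.

== RESULT ==
10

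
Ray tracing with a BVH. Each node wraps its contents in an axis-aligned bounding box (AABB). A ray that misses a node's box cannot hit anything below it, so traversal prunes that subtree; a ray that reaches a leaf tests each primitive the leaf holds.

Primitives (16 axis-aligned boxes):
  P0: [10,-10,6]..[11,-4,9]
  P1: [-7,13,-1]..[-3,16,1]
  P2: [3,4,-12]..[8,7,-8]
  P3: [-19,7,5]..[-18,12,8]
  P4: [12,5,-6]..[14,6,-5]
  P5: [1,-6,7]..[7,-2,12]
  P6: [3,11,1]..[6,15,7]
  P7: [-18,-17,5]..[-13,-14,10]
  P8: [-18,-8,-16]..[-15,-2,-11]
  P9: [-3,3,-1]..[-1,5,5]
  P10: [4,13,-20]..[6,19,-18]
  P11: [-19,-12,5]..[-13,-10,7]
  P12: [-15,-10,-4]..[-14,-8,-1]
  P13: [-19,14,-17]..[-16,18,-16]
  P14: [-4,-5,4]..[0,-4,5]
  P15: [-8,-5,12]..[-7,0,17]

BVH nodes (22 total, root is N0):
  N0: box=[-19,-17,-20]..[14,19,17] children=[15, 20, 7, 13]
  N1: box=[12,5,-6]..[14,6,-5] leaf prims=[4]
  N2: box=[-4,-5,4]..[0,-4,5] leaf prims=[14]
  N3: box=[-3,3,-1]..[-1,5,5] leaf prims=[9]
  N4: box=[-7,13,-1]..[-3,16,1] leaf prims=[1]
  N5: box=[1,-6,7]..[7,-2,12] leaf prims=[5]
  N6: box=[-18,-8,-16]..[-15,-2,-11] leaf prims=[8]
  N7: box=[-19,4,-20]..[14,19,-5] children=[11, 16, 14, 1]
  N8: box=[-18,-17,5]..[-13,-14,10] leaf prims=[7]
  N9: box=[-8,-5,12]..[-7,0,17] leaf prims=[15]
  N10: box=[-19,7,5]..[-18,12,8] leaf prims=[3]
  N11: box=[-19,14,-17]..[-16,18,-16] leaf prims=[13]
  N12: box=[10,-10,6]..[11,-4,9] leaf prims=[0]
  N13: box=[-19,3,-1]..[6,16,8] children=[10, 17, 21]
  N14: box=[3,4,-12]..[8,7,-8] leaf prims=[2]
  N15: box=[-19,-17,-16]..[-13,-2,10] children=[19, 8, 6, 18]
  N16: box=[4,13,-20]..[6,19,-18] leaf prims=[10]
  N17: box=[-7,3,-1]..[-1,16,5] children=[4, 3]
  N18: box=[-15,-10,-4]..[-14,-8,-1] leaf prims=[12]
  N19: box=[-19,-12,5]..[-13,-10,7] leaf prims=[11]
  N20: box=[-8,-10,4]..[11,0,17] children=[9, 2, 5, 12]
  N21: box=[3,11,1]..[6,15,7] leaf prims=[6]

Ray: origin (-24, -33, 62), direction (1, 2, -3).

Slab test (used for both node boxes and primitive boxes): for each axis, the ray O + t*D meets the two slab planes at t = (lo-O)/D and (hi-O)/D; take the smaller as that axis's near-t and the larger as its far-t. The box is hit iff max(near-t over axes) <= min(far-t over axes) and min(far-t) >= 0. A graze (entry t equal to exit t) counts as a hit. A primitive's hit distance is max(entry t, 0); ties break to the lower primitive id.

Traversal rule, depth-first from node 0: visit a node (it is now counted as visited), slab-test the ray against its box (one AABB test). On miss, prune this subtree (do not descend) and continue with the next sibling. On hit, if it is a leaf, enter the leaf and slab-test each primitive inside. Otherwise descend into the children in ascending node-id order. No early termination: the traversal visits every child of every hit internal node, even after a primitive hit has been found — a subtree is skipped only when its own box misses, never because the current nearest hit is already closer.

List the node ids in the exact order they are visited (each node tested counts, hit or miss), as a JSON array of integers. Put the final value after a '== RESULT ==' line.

Traverse from the root:
N0 x:[5,38] y:[8,26] z:[15,82/3] -> hit [15,26], descend [7, 13, 15, 20]
  N7 x:[5,38] y:[37/2,26] z:[67/3,82/3] -> hit [67/3,26], descend [1, 11, 14, 16]
    N1 x:[36,38] y:[19,39/2] z:[67/3,68/3] -> miss, prune
    N11 x:[5,8] y:[47/2,51/2] z:[26,79/3] -> miss, prune
    N14 x:[27,32] y:[37/2,20] z:[70/3,74/3] -> miss, prune
    N16 x:[28,30] y:[23,26] z:[80/3,82/3] -> miss, prune
  N13 x:[5,30] y:[18,49/2] z:[18,21] -> hit [18,21], descend [10, 17, 21]
    N10 x:[5,6] y:[20,45/2] z:[18,19] -> miss, prune
    N17 x:[17,23] y:[18,49/2] z:[19,21] -> hit [19,21], descend [3, 4]
      N3 x:[21,23] y:[18,19] z:[19,21] -> miss, prune
      N4 x:[17,21] y:[23,49/2] z:[61/3,21] -> miss, prune
    N21 x:[27,30] y:[22,24] z:[55/3,61/3] -> miss, prune
  N15 x:[5,11] y:[8,31/2] z:[52/3,26] -> miss, prune
  N20 x:[16,35] y:[23/2,33/2] z:[15,58/3] -> hit [16,33/2], descend [2, 5, 9, 12]
    N2 x:[20,24] y:[14,29/2] z:[19,58/3] -> miss, prune
    N5 x:[25,31] y:[27/2,31/2] z:[50/3,55/3] -> miss, prune
    N9 x:[16,17] y:[14,33/2] z:[15,50/3] -> hit [16,33/2] leaf, test {P15@t=16}
    N12 x:[34,35] y:[23/2,29/2] z:[53/3,56/3] -> miss, prune

Visited [0, 7, 1, 11, 14, 16, 13, 10, 17, 3, 4, 21, 15, 20, 2, 5, 9, 12]. Tests: 18 box, 1 leaf. Nearest: P15.

== RESULT ==
[0, 7, 1, 11, 14, 16, 13, 10, 17, 3, 4, 21, 15, 20, 2, 5, 9, 12]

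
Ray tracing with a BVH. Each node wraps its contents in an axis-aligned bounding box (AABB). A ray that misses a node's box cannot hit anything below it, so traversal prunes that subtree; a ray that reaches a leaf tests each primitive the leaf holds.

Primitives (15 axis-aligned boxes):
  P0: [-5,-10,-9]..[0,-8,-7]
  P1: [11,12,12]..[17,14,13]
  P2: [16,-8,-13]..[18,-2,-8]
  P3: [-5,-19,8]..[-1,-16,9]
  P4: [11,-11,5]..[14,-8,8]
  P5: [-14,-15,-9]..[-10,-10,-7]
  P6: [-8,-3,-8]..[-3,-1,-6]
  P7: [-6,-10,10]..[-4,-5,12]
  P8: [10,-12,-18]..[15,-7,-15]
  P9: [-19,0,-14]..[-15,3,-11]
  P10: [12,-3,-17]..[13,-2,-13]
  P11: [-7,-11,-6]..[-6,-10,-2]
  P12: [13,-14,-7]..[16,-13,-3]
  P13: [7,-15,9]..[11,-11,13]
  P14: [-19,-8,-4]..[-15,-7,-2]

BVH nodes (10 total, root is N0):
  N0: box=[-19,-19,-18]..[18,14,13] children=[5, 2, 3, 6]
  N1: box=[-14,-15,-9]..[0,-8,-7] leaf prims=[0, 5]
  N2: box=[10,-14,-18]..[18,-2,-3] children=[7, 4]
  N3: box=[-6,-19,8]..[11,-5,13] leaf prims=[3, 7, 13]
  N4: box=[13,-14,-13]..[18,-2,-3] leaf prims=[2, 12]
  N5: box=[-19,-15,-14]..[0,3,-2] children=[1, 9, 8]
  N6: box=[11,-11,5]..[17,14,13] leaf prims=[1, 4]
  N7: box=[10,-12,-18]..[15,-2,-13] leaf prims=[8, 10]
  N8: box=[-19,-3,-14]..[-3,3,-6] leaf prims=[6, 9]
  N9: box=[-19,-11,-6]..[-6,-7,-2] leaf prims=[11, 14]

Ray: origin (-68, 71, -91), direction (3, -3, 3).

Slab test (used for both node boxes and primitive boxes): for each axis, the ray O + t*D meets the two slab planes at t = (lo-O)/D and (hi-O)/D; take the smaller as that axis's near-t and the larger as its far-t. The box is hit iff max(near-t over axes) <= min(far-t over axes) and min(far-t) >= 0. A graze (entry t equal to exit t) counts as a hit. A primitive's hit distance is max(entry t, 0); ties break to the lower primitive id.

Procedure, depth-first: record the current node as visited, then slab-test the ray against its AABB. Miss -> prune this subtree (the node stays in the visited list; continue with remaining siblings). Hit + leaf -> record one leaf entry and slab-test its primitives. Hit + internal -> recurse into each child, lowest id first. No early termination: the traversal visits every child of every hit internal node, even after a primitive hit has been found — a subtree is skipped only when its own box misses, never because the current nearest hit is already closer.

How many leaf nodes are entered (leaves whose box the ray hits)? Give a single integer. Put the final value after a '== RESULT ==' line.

Walk:
N0 x:[49/3,86/3] y:[19,30] z:[73/3,104/3] -> hit [73/3,86/3], descend [2, 3, 5, 6]
  N2 x:[26,86/3] y:[73/3,85/3] z:[73/3,88/3] -> hit [26,85/3], descend [4, 7]
    N4 x:[27,86/3] y:[73/3,85/3] z:[26,88/3] -> hit [27,85/3] leaf, test {P2(miss), P12@t=28}
    N7 x:[26,83/3] y:[73/3,83/3] z:[73/3,26] -> hit [26,26] leaf, test {P8(miss), P10(miss)}
  N3 x:[62/3,79/3] y:[76/3,30] z:[33,104/3] -> miss, prune
  N5 x:[49/3,68/3] y:[68/3,86/3] z:[77/3,89/3] -> miss, prune
  N6 x:[79/3,85/3] y:[19,82/3] z:[32,104/3] -> miss, prune

order=[0, 2, 4, 7, 3, 5, 6]  |boxes|=7  |leaves|=2  hit=P12

== RESULT ==
2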